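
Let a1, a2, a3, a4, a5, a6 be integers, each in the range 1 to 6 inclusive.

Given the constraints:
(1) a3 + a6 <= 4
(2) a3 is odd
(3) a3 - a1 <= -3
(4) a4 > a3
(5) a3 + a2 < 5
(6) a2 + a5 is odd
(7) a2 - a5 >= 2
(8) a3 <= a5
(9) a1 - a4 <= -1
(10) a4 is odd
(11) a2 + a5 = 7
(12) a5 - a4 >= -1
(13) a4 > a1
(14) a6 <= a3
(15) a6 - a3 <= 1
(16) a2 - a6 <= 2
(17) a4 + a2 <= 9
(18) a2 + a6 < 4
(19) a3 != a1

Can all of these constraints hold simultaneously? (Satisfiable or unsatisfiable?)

Unsatisfiable

Constraints 3, 7, 9, 12, 15, and 16 give a2 − a5 ≥ 2, a5 − a4 ≥ -1, a4 − a1 ≥ 1, a1 − a3 ≥ 3, a3 − a6 ≥ -1, a6 − a2 ≥ -2.
Adding all 6 inequalities: the left sides telescope to 0, and the right sides sum to 2 + (-1) + 1 + 3 + (-1) + (-2) = 2. So 0 ≥ 2, which is false.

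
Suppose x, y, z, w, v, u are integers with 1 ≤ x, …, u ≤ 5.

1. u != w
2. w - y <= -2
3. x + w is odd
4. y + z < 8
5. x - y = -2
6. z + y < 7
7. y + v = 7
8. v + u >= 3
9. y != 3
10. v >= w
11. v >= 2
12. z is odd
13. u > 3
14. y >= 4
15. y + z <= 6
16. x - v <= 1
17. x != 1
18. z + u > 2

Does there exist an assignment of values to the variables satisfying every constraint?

Satisfiable

Setting (x, y, z, w, v, u) = (3, 5, 1, 2, 2, 4) satisfies everything: constraint 2: w - y = -3; constraint 4: y + z = 6; constraint 5: x - y = -2, and the others follow.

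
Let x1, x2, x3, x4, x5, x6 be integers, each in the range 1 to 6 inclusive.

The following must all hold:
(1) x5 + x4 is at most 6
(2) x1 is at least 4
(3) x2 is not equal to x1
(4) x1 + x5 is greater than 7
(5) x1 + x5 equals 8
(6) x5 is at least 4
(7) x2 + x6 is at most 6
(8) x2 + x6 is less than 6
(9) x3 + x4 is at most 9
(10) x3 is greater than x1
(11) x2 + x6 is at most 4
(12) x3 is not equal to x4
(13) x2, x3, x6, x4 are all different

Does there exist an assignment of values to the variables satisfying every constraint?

Satisfiable

Try x1 = 4, x2 = 1, x3 = 6, x4 = 2, x5 = 4, x6 = 3.
Check constraint 1: x5 + x4 = 6; constraint 4: x1 + x5 = 8; constraint 5: x1 + x5 = 8. The remaining constraints are straightforward to verify.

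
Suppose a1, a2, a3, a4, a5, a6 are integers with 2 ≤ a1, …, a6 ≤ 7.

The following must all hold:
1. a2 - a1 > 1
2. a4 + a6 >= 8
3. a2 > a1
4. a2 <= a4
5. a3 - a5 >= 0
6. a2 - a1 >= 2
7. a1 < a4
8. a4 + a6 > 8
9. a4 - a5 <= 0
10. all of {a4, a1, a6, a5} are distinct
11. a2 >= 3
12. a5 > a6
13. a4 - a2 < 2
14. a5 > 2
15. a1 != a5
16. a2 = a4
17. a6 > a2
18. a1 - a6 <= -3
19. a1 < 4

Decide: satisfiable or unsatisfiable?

The assignment a1 = 2, a2 = 4, a3 = 7, a4 = 4, a5 = 7, a6 = 5 works:
  constraint 1 holds since a2 - a1 = 2.
  constraint 2 holds since a4 + a6 = 9.
The rest check out directly.

Satisfiable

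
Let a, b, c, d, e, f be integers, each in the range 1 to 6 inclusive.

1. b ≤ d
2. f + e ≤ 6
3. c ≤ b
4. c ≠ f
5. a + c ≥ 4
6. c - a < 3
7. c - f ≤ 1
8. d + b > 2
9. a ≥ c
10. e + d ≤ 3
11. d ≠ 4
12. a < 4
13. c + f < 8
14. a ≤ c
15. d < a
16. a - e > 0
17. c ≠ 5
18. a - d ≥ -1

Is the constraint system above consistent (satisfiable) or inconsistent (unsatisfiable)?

Constraints 1, 3, 14, and 15 give d < a, a ≤ c, c ≤ b, b ≤ d. Chaining: d < a ≤ c ≤ b ≤ d, which forces d < d — impossible.

Unsatisfiable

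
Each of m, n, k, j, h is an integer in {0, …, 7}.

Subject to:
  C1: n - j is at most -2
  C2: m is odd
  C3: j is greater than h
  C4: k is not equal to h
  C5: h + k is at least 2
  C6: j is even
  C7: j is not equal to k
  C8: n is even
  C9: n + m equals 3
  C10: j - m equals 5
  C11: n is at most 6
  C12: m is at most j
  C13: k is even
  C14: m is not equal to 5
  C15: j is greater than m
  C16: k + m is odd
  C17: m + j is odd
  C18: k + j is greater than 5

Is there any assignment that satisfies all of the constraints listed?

Take m = 1, n = 2, k = 2, j = 6, h = 1. Then constraint 1: n - j = -4; constraint 5: h + k = 3; constraint 9: n + m = 3, and every other listed constraint is also met.

Satisfiable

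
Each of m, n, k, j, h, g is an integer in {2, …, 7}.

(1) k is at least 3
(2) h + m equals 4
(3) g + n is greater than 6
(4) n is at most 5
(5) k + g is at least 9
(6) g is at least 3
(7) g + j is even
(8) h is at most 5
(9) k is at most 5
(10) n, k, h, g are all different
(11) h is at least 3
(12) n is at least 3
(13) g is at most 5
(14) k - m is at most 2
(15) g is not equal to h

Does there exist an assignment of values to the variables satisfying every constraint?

Unsatisfiable

Constraints 1, 4, 6, 8, 9, 11, 12, and 13 confine each of n, k, h, g to the 3 values {3, …, 5}.
Constraint 10 requires all 4 of them to be distinct, but only 3 values are available — impossible by the pigeonhole principle.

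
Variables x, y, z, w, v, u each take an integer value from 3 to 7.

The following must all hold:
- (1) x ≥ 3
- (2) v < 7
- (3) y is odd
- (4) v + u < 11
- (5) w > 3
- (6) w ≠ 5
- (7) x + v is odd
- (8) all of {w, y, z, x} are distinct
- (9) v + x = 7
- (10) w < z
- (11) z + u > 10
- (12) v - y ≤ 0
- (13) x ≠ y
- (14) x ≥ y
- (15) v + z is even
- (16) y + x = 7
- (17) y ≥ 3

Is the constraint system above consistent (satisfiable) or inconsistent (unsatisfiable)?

Satisfiable

One satisfying assignment is x = 4, y = 3, z = 7, w = 6, v = 3, u = 6.
For the less obvious constraints — constraint 4: v + u = 9; constraint 9: v + x = 7; constraint 11: z + u = 13 — and the others hold by inspection.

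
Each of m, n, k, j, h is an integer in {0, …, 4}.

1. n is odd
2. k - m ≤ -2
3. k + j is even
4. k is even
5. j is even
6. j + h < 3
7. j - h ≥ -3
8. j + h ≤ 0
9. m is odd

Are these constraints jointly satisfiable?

The assignment m = 3, n = 1, k = 0, j = 0, h = 0 works:
  constraint 2 holds since k - m = -3.
  constraint 6 holds since j + h = 0.
  constraint 7 holds since j - h = 0.
The rest check out directly.

Satisfiable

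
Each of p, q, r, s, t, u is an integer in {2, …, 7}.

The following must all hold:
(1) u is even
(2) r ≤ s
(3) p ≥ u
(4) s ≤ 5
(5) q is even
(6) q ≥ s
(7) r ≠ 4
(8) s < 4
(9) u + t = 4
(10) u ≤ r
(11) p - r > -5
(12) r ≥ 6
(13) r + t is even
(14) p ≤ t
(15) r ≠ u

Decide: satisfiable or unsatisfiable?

From constraints 2 and 12: s ≥ r and r ≥ 6, so s ≥ 6. From constraint 4: s ≤ 5. But 5 < 6, so no value of s works.

Unsatisfiable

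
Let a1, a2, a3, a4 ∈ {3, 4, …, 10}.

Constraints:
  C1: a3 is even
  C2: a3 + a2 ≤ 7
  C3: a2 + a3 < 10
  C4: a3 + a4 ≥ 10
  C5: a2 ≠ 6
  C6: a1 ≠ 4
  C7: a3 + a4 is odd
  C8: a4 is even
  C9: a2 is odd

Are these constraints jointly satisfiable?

Constraint 1 makes a3 even and constraint 8 makes a4 even, so a3 + a4 must be even. Constraint 7 says a3 + a4 is odd — contradiction.

Unsatisfiable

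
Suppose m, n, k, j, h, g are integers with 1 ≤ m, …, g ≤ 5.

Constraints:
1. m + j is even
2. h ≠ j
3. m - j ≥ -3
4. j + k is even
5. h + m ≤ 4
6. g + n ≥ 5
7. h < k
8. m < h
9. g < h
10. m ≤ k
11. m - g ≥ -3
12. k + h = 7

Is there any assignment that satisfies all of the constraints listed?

Take m = 1, n = 4, k = 5, j = 1, h = 2, g = 1. Then constraint 3: m - j = 0; constraint 5: h + m = 3, and every other listed constraint is also met.

Satisfiable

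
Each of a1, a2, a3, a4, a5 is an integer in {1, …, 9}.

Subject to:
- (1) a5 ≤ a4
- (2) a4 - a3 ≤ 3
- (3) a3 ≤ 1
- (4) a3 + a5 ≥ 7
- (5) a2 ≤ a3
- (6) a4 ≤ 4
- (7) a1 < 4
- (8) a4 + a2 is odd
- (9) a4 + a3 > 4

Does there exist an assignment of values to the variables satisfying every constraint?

Unsatisfiable

From constraint 3: a3 ≤ 1. From constraints 1 and 6: a5 ≤ a4 ≤ 4. Hence a3 + a5 ≤ 5. But constraint 4 requires a3 + a5 ≥ 7, and 7 > 5. Contradiction.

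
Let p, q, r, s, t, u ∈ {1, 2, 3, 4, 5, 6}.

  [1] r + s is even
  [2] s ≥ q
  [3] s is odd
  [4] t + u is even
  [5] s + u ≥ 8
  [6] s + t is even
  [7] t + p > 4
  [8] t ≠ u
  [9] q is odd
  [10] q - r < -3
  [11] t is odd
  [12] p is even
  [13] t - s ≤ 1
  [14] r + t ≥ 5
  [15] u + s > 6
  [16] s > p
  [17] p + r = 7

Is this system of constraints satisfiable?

Take p = 2, q = 1, r = 5, s = 3, t = 3, u = 5. Then constraint 5: s + u = 8; constraint 7: t + p = 5, and every other listed constraint is also met.

Satisfiable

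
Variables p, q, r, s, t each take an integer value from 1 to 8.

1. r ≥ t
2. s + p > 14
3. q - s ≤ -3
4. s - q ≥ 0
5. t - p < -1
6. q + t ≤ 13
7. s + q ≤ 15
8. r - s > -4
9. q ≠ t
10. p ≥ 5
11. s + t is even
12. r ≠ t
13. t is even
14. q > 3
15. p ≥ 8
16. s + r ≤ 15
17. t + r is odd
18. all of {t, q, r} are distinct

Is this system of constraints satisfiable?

Try p = 8, q = 5, r = 7, s = 8, t = 6.
Check constraint 2: s + p = 16; constraint 3: q - s = -3. The remaining constraints are straightforward to verify.

Satisfiable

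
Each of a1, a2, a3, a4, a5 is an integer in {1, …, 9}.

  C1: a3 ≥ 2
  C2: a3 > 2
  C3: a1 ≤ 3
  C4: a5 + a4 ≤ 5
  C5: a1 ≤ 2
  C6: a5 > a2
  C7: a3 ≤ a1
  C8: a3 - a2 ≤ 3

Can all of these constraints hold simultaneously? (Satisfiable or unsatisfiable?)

Unsatisfiable

From constraint 2: a3 ≥ 3. From constraints 5 and 7: a3 ≤ a1 and a1 ≤ 2, so a3 ≤ 2. But 2 < 3, so no value of a3 works.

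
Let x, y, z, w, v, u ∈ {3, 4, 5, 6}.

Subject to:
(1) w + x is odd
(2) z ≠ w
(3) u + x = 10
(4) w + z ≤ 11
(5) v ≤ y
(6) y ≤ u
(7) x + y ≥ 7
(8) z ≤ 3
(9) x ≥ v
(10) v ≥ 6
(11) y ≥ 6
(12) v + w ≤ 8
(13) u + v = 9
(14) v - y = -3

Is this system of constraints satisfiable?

From constraints 6 and 11: u ≥ y ≥ 6. From constraints 9 and 10: x ≥ v ≥ 6. Hence u + x ≥ 12. But constraint 3 requires u + x = 10, and 10 < 12. Contradiction.

Unsatisfiable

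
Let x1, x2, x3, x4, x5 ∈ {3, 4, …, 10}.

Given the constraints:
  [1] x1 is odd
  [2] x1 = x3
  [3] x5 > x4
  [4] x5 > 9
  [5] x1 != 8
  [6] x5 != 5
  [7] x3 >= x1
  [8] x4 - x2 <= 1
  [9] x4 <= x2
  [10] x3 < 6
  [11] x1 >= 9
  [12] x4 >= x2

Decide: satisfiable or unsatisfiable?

Unsatisfiable

From constraints 7 and 11: x3 ≥ x1 and x1 ≥ 9, so x3 ≥ 9. From constraint 10: x3 ≤ 5. But 5 < 9, so no value of x3 works.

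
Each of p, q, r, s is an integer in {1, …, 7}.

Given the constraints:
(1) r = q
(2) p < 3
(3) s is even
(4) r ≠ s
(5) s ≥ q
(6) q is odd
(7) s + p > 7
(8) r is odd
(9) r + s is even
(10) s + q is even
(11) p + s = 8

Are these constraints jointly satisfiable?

Unsatisfiable

Constraint 8 makes r odd and constraint 3 makes s even, so r + s must be odd. Constraint 9 says r + s is even — contradiction.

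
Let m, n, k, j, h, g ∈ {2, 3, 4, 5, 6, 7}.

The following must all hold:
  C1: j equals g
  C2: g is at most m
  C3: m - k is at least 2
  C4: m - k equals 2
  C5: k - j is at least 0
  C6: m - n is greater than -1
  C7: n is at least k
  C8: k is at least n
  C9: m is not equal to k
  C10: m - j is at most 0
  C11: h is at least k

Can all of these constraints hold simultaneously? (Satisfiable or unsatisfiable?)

Unsatisfiable

Constraints 3, 5, and 10 give j − m ≥ 0, m − k ≥ 2, k − j ≥ 0.
Adding all 3 inequalities: the left sides telescope to 0, and the right sides sum to 0 + 2 + 0 = 2. So 0 ≥ 2, which is false.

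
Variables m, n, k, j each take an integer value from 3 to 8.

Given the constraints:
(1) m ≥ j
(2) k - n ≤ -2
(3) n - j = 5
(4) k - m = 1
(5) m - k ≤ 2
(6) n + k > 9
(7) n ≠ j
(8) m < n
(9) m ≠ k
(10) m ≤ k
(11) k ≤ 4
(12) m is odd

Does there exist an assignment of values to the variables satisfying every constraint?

Setting (m, n, k, j) = (3, 8, 4, 3) satisfies everything: constraint 2: k - n = -4; constraint 3: n - j = 5, and the others follow.

Satisfiable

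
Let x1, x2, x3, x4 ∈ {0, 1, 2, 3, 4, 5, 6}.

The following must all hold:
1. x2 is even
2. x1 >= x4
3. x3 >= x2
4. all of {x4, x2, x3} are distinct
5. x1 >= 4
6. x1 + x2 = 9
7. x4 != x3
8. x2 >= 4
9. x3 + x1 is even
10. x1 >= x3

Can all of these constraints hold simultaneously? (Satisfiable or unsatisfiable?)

Take x1 = 5, x2 = 4, x3 = 5, x4 = 0. Then constraint 4: values 0, 4, 5 are distinct; constraint 6: x1 + x2 = 9, and every other listed constraint is also met.

Satisfiable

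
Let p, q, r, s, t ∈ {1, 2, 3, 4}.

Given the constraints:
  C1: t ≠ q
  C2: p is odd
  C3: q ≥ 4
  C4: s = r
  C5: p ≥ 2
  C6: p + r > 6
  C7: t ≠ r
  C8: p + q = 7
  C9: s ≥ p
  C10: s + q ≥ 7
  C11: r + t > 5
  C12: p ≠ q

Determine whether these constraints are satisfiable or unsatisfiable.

Satisfiable

Take p = 3, q = 4, r = 4, s = 4, t = 2. Then constraint 6: p + r = 7; constraint 8: p + q = 7, and every other listed constraint is also met.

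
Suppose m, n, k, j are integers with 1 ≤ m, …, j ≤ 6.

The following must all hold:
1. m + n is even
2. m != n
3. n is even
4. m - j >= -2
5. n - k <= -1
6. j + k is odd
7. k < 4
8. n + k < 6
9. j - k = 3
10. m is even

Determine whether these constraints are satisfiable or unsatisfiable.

Satisfiable

Try m = 6, n = 2, k = 3, j = 6.
Check constraint 4: m - j = 0; constraint 5: n - k = -1. The remaining constraints are straightforward to verify.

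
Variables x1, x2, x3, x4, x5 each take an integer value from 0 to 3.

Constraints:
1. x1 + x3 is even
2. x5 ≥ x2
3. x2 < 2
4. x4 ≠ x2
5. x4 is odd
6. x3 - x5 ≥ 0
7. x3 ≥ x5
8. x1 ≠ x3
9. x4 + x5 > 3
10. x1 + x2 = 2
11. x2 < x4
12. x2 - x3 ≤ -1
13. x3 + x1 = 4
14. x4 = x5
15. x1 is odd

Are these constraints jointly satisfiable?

Satisfiable

One satisfying assignment is x1 = 1, x2 = 1, x3 = 3, x4 = 3, x5 = 3.
For the less obvious constraints — constraint 6: x3 - x5 = 0; constraint 9: x4 + x5 = 6; constraint 10: x1 + x2 = 2 — and the others hold by inspection.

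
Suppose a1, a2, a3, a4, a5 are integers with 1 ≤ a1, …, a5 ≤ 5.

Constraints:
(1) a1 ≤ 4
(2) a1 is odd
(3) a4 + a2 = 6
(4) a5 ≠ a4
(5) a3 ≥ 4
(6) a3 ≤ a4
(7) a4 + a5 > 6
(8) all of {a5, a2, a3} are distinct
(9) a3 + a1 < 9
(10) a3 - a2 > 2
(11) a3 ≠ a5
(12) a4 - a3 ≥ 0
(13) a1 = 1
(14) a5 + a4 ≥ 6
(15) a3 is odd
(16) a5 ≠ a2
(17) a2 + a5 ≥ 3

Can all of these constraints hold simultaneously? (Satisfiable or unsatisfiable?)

The assignment a1 = 1, a2 = 1, a3 = 5, a4 = 5, a5 = 2 works:
  constraint 3 holds since a4 + a2 = 6.
  constraint 7 holds since a4 + a5 = 7.
The rest check out directly.

Satisfiable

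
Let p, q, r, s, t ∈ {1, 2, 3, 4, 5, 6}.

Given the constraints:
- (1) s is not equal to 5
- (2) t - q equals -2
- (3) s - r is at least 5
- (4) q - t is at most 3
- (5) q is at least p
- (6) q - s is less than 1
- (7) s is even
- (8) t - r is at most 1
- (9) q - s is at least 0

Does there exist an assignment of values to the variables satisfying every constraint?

Unsatisfiable

Constraints 3, 4, 8, and 9 give r − t ≥ -1, t − q ≥ -3, q − s ≥ 0, s − r ≥ 5.
Adding all 4 inequalities: the left sides telescope to 0, and the right sides sum to (-1) + (-3) + 0 + 5 = 1. So 0 ≥ 1, which is false.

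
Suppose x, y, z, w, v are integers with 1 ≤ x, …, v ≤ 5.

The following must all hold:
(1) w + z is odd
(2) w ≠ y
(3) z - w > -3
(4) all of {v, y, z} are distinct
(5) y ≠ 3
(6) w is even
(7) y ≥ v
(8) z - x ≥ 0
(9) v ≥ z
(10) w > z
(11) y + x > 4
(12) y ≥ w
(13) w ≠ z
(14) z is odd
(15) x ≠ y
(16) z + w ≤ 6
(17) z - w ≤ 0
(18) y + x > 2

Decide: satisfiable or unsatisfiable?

Satisfiable

Try x = 1, y = 4, z = 1, w = 2, v = 3.
Check constraint 3: z - w = -1; constraint 8: z - x = 0. The remaining constraints are straightforward to verify.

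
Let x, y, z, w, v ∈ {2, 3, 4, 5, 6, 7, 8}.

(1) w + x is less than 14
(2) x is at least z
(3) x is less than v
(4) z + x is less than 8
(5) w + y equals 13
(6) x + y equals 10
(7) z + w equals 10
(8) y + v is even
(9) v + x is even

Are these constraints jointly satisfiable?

One satisfying assignment is x = 4, y = 6, z = 3, w = 7, v = 6.
For the less obvious constraints — constraint 1: w + x = 11; constraint 4: z + x = 7 — and the others hold by inspection.

Satisfiable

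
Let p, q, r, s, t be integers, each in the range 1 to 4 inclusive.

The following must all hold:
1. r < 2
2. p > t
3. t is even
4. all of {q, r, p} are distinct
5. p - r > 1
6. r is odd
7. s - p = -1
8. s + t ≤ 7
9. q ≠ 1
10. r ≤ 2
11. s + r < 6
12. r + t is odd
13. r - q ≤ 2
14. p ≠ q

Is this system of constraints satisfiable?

One satisfying assignment is p = 3, q = 2, r = 1, s = 2, t = 2.
For the less obvious constraints — constraint 5: p - r = 2; constraint 7: s - p = -1; constraint 8: s + t = 4 — and the others hold by inspection.

Satisfiable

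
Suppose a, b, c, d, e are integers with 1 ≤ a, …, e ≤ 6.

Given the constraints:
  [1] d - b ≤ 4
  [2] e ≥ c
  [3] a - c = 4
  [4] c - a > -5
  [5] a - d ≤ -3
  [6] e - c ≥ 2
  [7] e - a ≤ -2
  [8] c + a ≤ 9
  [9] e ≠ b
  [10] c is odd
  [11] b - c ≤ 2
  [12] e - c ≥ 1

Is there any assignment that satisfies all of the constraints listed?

Constraints 1, 5, 6, 7, and 11 give e − c ≥ 2, c − b ≥ -2, b − d ≥ -4, d − a ≥ 3, a − e ≥ 2.
Adding all 5 inequalities: the left sides telescope to 0, and the right sides sum to 2 + (-2) + (-4) + 3 + 2 = 1. So 0 ≥ 1, which is false.

Unsatisfiable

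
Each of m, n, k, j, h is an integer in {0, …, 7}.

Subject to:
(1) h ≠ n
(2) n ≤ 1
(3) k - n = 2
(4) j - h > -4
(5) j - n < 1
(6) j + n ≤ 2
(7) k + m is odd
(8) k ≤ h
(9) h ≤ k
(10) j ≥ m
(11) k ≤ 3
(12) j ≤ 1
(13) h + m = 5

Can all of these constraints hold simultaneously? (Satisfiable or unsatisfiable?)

Unsatisfiable

From constraints 9 and 11: h ≤ k ≤ 3. From constraints 10 and 12: m ≤ j ≤ 1. Hence h + m ≤ 4. But constraint 13 requires h + m = 5, and 5 > 4. Contradiction.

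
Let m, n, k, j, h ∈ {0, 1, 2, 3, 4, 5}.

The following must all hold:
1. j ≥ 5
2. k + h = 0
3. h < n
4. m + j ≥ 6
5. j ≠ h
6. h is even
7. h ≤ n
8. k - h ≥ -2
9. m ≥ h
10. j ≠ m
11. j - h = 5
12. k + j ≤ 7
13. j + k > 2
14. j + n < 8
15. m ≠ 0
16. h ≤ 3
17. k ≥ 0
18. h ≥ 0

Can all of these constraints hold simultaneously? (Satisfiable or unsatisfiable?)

Take m = 4, n = 1, k = 0, j = 5, h = 0. Then constraint 2: k + h = 0; constraint 4: m + j = 9; constraint 8: k - h = 0, and every other listed constraint is also met.

Satisfiable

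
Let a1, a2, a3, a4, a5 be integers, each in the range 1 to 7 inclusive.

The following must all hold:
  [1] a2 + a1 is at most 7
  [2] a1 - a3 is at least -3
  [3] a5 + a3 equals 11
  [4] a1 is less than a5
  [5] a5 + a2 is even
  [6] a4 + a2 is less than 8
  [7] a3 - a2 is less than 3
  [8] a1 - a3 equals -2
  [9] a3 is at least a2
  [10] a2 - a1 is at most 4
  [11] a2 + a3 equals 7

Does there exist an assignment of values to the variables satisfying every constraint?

Satisfiable

Take a1 = 2, a2 = 3, a3 = 4, a4 = 4, a5 = 7. Then constraint 1: a2 + a1 = 5; constraint 2: a1 - a3 = -2; constraint 3: a5 + a3 = 11, and every other listed constraint is also met.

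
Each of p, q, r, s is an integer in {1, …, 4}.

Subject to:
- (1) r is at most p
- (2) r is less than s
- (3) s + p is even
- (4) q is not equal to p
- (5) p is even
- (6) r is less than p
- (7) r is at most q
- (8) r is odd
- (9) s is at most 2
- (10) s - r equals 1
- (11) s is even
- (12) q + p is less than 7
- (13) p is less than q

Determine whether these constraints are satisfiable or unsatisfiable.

One satisfying assignment is p = 2, q = 4, r = 1, s = 2.
For the less obvious constraints — constraint 3: s + p = 4 is even; constraint 10: s - r = 1; constraint 12: q + p = 6 — and the others hold by inspection.

Satisfiable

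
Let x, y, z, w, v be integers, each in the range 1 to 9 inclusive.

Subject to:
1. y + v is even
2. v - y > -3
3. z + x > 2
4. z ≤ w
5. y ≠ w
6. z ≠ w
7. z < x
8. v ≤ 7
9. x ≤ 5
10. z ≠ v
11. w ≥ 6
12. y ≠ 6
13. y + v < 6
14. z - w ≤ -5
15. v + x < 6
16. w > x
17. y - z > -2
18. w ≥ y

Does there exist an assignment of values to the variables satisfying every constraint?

Satisfiable

The assignment x = 3, y = 3, z = 2, w = 8, v = 1 works:
  constraint 2 holds since v - y = -2.
  constraint 3 holds since z + x = 5.
  constraint 13 holds since y + v = 4.
The rest check out directly.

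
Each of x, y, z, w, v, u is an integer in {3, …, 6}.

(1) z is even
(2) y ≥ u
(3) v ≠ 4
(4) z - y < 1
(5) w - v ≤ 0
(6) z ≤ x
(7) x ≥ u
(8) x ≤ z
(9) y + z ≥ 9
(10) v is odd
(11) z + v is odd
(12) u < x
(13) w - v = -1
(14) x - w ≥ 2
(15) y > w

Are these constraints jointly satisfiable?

The assignment x = 6, y = 6, z = 6, w = 4, v = 5, u = 4 works:
  constraint 4 holds since z - y = 0.
  constraint 5 holds since w - v = -1.
  constraint 9 holds since y + z = 12.
The rest check out directly.

Satisfiable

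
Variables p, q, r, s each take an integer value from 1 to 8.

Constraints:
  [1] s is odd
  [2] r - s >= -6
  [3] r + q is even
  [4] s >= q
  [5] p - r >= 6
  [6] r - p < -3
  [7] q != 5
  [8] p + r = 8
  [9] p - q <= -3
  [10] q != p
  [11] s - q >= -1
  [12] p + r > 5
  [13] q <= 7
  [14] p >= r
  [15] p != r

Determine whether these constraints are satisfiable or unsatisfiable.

Constraints 2, 5, 9, and 11 give p − r ≥ 6, r − s ≥ -6, s − q ≥ -1, q − p ≥ 3.
Adding all 4 inequalities: the left sides telescope to 0, and the right sides sum to 6 + (-6) + (-1) + 3 = 2. So 0 ≥ 2, which is false.

Unsatisfiable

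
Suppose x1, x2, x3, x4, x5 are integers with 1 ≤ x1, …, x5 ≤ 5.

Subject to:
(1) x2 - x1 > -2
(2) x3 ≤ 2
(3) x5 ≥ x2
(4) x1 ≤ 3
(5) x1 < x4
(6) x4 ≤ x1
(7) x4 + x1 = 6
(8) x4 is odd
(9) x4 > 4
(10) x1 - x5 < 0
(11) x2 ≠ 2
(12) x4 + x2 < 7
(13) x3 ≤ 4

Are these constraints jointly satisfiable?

Unsatisfiable

From constraint 9: x4 ≥ 5. From constraints 4 and 6: x4 ≤ x1 and x1 ≤ 3, so x4 ≤ 3. But 3 < 5, so no value of x4 works.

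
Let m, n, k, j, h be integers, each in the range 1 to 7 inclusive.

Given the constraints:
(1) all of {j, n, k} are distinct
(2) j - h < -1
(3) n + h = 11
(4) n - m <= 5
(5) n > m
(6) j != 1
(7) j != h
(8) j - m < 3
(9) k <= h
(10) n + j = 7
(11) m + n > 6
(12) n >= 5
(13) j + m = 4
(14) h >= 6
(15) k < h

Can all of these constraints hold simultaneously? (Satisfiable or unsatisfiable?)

One satisfying assignment is m = 2, n = 5, k = 1, j = 2, h = 6.
For the less obvious constraints — constraint 2: j - h = -4; constraint 3: n + h = 11; constraint 4: n - m = 3 — and the others hold by inspection.

Satisfiable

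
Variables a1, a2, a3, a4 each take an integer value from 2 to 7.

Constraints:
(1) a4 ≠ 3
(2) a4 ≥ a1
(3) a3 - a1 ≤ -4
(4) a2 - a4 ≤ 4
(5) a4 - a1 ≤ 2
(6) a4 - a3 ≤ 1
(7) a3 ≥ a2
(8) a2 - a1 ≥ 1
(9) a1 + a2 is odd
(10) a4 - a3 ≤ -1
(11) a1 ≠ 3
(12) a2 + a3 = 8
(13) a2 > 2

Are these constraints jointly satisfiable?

Constraints 3, 4, 8, and 10 give a3 − a4 ≥ 1, a4 − a2 ≥ -4, a2 − a1 ≥ 1, a1 − a3 ≥ 4.
Adding all 4 inequalities: the left sides telescope to 0, and the right sides sum to 1 + (-4) + 1 + 4 = 2. So 0 ≥ 2, which is false.

Unsatisfiable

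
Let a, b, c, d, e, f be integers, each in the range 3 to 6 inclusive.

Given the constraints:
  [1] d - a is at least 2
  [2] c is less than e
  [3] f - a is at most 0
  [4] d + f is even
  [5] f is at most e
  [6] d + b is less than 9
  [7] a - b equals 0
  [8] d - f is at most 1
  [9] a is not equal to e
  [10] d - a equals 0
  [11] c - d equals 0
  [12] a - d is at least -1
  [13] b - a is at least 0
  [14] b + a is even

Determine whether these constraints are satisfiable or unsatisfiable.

Unsatisfiable

Constraints 1, 3, and 8 give a − f ≥ 0, f − d ≥ -1, d − a ≥ 2.
Adding all 3 inequalities: the left sides telescope to 0, and the right sides sum to 0 + (-1) + 2 = 1. So 0 ≥ 1, which is false.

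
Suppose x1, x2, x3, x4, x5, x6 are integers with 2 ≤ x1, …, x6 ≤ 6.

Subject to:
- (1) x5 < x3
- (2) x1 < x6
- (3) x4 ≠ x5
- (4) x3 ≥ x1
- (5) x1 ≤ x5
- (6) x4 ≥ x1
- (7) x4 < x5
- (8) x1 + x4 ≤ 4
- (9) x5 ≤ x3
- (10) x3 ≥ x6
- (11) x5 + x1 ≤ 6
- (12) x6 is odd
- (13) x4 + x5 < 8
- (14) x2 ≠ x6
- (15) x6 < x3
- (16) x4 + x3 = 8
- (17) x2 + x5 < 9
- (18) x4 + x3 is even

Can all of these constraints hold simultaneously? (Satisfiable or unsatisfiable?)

Satisfiable

The assignment x1 = 2, x2 = 3, x3 = 6, x4 = 2, x5 = 3, x6 = 5 works:
  constraint 8 holds since x1 + x4 = 4.
  constraint 11 holds since x5 + x1 = 5.
  constraint 13 holds since x4 + x5 = 5.
The rest check out directly.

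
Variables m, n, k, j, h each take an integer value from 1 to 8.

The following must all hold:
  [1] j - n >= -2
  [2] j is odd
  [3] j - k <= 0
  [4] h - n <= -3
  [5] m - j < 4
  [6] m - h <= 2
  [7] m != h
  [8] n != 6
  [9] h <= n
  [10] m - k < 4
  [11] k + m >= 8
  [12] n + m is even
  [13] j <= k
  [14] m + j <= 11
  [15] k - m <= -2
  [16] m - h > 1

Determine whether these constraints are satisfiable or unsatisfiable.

Unsatisfiable

Constraints 1, 3, 4, 6, and 15 give h − m ≥ -2, m − k ≥ 2, k − j ≥ 0, j − n ≥ -2, n − h ≥ 3.
Adding all 5 inequalities: the left sides telescope to 0, and the right sides sum to (-2) + 2 + 0 + (-2) + 3 = 1. So 0 ≥ 1, which is false.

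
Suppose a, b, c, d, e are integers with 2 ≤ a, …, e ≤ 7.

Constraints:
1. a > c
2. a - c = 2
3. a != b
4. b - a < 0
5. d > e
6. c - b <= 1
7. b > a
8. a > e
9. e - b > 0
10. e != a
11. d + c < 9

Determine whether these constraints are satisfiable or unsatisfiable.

Unsatisfiable

Constraints 7, 8, and 9 give e < a, a < b, b < e. Chaining: e < a < b < e, which forces e < e — impossible.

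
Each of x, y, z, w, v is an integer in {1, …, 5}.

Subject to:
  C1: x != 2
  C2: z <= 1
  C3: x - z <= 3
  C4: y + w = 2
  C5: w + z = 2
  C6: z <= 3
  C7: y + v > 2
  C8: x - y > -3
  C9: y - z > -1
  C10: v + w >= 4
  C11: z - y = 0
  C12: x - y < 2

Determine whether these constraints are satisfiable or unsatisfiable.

The assignment x = 1, y = 1, z = 1, w = 1, v = 4 works:
  constraint 3 holds since x - z = 0.
  constraint 4 holds since y + w = 2.
  constraint 5 holds since w + z = 2.
The rest check out directly.

Satisfiable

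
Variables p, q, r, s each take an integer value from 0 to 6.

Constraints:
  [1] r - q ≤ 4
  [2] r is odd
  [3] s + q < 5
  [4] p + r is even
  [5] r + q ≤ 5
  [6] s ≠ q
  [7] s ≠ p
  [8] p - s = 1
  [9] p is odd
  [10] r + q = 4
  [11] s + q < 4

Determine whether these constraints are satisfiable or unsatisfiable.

Satisfiable

Try p = 3, q = 1, r = 3, s = 2.
Check constraint 1: r - q = 2; constraint 3: s + q = 3. The remaining constraints are straightforward to verify.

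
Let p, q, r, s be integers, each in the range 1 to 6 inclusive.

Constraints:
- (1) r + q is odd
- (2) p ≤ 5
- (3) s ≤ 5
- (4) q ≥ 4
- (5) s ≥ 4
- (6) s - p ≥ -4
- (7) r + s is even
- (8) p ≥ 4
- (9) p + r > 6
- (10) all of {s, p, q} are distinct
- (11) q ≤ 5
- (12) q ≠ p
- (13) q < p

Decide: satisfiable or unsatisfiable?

Constraints 2, 3, 4, 5, 8, and 11 confine each of s, p, q to the 2 values {4, 5}.
Constraint 10 requires all 3 of them to be distinct, but only 2 values are available — impossible by the pigeonhole principle.

Unsatisfiable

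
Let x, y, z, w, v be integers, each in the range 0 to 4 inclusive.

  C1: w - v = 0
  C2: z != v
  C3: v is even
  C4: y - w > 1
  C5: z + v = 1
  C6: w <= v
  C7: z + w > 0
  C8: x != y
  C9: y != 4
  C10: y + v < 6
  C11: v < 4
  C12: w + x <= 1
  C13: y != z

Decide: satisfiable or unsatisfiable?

Setting (x, y, z, w, v) = (1, 3, 1, 0, 0) satisfies everything: constraint 1: w - v = 0; constraint 4: y - w = 3, and the others follow.

Satisfiable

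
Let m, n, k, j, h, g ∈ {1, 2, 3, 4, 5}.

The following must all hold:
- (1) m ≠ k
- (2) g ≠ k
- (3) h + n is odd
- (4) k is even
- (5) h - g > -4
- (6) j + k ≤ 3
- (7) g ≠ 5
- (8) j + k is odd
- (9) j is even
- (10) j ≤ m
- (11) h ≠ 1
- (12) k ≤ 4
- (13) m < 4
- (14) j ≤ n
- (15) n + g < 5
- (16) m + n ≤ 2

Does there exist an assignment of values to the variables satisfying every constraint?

Constraint 9 makes j even and constraint 4 makes k even, so j + k must be even. Constraint 8 says j + k is odd — contradiction.

Unsatisfiable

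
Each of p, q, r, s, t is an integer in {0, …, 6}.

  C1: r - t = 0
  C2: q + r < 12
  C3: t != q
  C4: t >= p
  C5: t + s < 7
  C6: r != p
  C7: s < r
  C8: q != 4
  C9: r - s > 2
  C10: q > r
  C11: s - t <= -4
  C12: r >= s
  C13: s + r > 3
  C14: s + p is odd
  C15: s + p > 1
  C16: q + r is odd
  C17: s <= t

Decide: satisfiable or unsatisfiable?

Satisfiable

Try p = 2, q = 6, r = 5, s = 1, t = 5.
Check constraint 1: r - t = 0; constraint 2: q + r = 11; constraint 5: t + s = 6. The remaining constraints are straightforward to verify.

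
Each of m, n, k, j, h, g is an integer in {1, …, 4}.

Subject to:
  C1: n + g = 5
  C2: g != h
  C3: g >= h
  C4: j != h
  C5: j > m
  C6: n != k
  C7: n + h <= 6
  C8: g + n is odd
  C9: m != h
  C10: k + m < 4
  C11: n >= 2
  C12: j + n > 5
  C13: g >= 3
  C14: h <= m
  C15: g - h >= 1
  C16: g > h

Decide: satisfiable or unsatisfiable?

Satisfiable

Try m = 2, n = 2, k = 1, j = 4, h = 1, g = 3.
Check constraint 1: n + g = 5; constraint 7: n + h = 3; constraint 10: k + m = 3. The remaining constraints are straightforward to verify.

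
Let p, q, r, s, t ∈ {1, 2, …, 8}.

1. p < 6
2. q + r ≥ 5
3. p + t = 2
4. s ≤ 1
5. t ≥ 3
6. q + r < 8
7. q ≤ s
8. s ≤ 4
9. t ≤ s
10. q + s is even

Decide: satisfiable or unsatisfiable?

From constraint 5: t ≥ 3. From constraints 4 and 9: t ≤ s and s ≤ 1, so t ≤ 1. But 1 < 3, so no value of t works.

Unsatisfiable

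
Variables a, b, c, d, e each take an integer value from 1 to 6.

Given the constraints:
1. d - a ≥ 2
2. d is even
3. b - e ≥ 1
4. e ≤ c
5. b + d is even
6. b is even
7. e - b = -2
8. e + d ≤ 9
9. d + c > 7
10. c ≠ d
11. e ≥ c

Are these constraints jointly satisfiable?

The assignment a = 4, b = 4, c = 2, d = 6, e = 2 works:
  constraint 1 holds since d - a = 2.
  constraint 3 holds since b - e = 2.
The rest check out directly.

Satisfiable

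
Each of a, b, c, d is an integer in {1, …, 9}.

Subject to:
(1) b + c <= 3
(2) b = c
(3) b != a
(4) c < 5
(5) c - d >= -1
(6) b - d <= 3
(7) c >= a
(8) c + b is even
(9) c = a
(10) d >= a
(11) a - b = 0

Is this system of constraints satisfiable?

Unsatisfiable

From constraints 2 and 9, b = c = a, so b = a. But constraint 3 says b ≠ a. Contradiction.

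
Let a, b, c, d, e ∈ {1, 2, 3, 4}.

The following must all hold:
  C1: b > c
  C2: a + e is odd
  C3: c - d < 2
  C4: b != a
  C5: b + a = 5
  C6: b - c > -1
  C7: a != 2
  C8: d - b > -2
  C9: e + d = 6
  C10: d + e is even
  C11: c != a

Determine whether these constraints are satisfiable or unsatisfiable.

Try a = 3, b = 2, c = 1, d = 2, e = 4.
Check constraint 3: c - d = -1; constraint 5: b + a = 5; constraint 6: b - c = 1. The remaining constraints are straightforward to verify.

Satisfiable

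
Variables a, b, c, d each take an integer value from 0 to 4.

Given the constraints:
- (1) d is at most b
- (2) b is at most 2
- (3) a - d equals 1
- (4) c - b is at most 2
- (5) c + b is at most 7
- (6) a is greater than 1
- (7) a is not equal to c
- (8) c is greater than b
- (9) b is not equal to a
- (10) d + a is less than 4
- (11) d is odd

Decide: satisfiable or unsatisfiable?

Satisfiable

Try a = 2, b = 1, c = 3, d = 1.
Check constraint 3: a - d = 1; constraint 4: c - b = 2. The remaining constraints are straightforward to verify.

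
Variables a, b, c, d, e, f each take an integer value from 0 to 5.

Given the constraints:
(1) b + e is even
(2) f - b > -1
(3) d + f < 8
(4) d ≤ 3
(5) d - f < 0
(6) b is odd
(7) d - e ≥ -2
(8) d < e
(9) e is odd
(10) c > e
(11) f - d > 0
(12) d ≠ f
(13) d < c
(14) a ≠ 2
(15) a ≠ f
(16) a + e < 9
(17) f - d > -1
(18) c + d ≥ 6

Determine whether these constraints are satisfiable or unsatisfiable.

Take a = 4, b = 1, c = 4, d = 2, e = 3, f = 3. Then constraint 2: f - b = 2; constraint 3: d + f = 5; constraint 5: d - f = -1, and every other listed constraint is also met.

Satisfiable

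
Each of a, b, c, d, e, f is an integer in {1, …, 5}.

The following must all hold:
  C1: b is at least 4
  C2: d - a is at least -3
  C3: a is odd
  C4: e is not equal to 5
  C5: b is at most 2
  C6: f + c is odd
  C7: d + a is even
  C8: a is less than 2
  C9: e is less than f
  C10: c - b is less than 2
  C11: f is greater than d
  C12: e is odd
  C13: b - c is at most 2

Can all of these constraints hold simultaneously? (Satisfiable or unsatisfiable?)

Unsatisfiable

From constraint 1: b ≥ 4. From constraint 5: b ≤ 2. But 2 < 4, so no value of b works.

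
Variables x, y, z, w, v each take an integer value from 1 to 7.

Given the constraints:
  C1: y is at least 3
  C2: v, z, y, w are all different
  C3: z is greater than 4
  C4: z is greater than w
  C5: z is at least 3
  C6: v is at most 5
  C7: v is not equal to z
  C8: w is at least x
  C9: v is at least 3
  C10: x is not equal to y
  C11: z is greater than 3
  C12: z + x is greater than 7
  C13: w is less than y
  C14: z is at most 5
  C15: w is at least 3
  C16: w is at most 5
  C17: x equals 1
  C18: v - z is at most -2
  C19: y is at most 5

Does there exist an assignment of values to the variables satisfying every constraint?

Unsatisfiable

Constraints 1, 5, 6, 9, 14, 15, 16, and 19 confine each of v, z, y, w to the 3 values {3, …, 5}.
Constraint 2 requires all 4 of them to be distinct, but only 3 values are available — impossible by the pigeonhole principle.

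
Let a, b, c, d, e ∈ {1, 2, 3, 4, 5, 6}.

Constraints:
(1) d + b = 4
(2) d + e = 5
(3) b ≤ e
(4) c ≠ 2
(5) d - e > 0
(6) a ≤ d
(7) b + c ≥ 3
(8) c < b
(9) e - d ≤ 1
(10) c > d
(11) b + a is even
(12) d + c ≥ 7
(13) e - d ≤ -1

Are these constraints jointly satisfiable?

Unsatisfiable

Constraints 3, 5, 8, and 10 give d < c, c < b, b ≤ e, e < d. Chaining: d < c < b ≤ e < d, which forces d < d — impossible.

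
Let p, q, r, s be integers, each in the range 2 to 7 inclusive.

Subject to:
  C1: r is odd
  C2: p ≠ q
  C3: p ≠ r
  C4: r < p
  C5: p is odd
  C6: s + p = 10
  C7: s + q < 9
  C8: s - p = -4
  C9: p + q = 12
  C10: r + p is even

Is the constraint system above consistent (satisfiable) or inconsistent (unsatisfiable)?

Satisfiable

Try p = 7, q = 5, r = 5, s = 3.
Check constraint 6: s + p = 10; constraint 7: s + q = 8. The remaining constraints are straightforward to verify.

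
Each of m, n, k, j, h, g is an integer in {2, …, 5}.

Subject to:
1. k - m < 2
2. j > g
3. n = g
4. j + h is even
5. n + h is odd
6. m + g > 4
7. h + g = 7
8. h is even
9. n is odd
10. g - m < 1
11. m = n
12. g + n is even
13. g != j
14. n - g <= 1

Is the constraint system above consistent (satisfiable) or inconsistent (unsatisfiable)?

Try m = 3, n = 3, k = 4, j = 4, h = 4, g = 3.
Check constraint 1: k - m = 1; constraint 6: m + g = 6. The remaining constraints are straightforward to verify.

Satisfiable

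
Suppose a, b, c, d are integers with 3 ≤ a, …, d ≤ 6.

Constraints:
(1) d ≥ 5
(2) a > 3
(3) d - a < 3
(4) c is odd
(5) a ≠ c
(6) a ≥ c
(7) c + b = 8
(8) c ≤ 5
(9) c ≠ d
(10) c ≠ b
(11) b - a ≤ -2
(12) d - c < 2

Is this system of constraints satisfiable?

Satisfiable

One satisfying assignment is a = 6, b = 3, c = 5, d = 6.
For the less obvious constraints — constraint 3: d - a = 0; constraint 7: c + b = 8; constraint 11: b - a = -3 — and the others hold by inspection.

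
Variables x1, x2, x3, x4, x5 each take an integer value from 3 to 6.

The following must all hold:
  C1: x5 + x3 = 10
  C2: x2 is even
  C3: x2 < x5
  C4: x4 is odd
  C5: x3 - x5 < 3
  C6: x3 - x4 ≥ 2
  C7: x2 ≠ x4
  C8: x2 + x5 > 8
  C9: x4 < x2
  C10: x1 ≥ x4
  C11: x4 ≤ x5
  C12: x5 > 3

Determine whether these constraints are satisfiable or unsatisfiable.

Satisfiable

One satisfying assignment is x1 = 5, x2 = 4, x3 = 5, x4 = 3, x5 = 5.
For the less obvious constraints — constraint 1: x5 + x3 = 10; constraint 5: x3 - x5 = 0; constraint 6: x3 - x4 = 2 — and the others hold by inspection.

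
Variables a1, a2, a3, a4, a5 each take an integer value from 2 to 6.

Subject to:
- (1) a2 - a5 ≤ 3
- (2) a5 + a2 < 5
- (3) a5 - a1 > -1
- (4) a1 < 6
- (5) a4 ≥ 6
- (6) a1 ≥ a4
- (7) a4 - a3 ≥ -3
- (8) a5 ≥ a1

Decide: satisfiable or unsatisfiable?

From constraints 5 and 6: a1 ≥ a4 and a4 ≥ 6, so a1 ≥ 6. From constraint 4: a1 ≤ 5. But 5 < 6, so no value of a1 works.

Unsatisfiable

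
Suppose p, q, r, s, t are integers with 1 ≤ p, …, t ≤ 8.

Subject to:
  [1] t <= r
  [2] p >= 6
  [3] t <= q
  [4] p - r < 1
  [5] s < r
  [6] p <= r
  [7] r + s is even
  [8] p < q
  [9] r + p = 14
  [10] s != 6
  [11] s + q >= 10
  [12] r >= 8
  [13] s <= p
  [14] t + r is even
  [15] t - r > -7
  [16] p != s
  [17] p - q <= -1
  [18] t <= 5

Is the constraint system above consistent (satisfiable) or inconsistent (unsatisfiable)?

Setting (p, q, r, s, t) = (6, 8, 8, 4, 2) satisfies everything: constraint 4: p - r = -2; constraint 9: r + p = 14; constraint 11: s + q = 12, and the others follow.

Satisfiable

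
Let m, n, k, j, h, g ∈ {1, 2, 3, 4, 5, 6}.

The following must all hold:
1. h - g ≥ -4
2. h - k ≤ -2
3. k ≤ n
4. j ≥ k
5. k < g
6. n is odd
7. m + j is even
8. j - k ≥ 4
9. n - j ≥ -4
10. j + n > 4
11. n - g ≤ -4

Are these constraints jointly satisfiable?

Constraints 1, 2, 8, 9, and 11 give h − g ≥ -4, g − n ≥ 4, n − j ≥ -4, j − k ≥ 4, k − h ≥ 2.
Adding all 5 inequalities: the left sides telescope to 0, and the right sides sum to (-4) + 4 + (-4) + 4 + 2 = 2. So 0 ≥ 2, which is false.

Unsatisfiable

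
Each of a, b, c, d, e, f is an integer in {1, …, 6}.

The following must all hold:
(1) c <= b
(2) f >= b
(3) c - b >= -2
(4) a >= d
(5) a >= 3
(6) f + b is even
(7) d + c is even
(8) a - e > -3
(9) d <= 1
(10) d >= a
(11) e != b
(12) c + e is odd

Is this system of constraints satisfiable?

From constraint 5: a ≥ 3. From constraints 9 and 10: a ≤ d and d ≤ 1, so a ≤ 1. But 1 < 3, so no value of a works.

Unsatisfiable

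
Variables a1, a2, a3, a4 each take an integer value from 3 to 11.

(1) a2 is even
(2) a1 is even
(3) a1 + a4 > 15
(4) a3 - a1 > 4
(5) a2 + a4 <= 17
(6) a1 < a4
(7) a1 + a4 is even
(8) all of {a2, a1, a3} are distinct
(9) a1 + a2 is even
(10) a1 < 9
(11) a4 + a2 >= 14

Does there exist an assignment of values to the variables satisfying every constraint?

Satisfiable

The assignment a1 = 6, a2 = 4, a3 = 11, a4 = 10 works:
  constraint 3 holds since a1 + a4 = 16.
  constraint 4 holds since a3 - a1 = 5.
The rest check out directly.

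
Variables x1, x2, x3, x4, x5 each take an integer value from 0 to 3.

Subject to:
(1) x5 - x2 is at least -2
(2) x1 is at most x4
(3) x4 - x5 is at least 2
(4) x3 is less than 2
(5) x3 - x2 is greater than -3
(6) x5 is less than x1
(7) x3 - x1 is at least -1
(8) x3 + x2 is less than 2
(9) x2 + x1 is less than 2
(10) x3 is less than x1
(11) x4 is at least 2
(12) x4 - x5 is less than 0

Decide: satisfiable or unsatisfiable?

Unsatisfiable

Constraints 2, 6, and 12 give x1 ≤ x4, x4 < x5, x5 < x1. Chaining: x1 ≤ x4 < x5 < x1, which forces x1 < x1 — impossible.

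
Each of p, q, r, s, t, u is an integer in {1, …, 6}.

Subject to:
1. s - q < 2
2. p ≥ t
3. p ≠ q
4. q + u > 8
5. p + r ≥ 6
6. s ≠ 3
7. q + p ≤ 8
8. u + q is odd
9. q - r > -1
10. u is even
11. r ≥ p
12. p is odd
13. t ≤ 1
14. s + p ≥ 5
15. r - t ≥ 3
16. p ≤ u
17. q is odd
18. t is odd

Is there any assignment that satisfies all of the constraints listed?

The assignment p = 1, q = 5, r = 5, s = 6, t = 1, u = 6 works:
  constraint 1 holds since s - q = 1.
  constraint 4 holds since q + u = 11.
  constraint 5 holds since p + r = 6.
The rest check out directly.

Satisfiable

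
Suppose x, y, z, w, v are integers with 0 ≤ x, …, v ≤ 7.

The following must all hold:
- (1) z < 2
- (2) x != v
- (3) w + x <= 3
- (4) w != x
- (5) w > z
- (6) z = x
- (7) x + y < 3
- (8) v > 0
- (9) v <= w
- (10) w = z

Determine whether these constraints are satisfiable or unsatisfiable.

Unsatisfiable

From constraints 6 and 10, w = z = x, so w = x. But constraint 4 says w ≠ x. Contradiction.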